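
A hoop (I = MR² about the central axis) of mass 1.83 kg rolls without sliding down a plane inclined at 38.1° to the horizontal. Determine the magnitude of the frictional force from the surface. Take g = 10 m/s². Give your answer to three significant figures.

Here I = MR², so the shape factor k = I/(MR²) = 1.
Newton's second law down the slope: Mg sinθ − f = Ma. The torque equation fR = Iα (with α = a/R) gives f = kMa.
Combining, a = g sinθ/(1+k) and f = kMa = kMg sinθ/(1+k).
f = 1 × 1.83 × 10 × sin38.1° / 2 ≈ 5.65 N.

f ≈ 5.65 N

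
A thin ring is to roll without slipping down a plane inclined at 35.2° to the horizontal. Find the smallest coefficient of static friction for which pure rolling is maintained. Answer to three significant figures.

μ_min ≈ 0.353

With I = MR², the ratio k = I/(MR²) is 1.
Translational: Mg sinθ − f = Ma. Rotational about the CM: fR = Iα = kMRa, so f = kMa.
These give a = g sinθ/(1+k) and the required friction f = kMg sinθ/(1+k).
The normal force is N = Mg cosθ, so μ_min = f/N = k tanθ/(1+k).
μ_min = 1 × tan35.2° / 2 ≈ 0.353.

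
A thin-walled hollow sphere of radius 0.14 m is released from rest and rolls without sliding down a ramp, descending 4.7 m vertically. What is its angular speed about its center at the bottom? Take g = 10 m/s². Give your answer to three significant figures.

ω ≈ 53.6 rad/s

Here I = (2/3)MR², so the shape factor k = I/(MR²) = 2/3.
Rolling without slipping gives ω = v/R, so the total kinetic energy is ½Mv² + ½Iω² = ½(1+k)Mv² = (5/6)Mv².
Energy conservation Mgh = ½(1+k)Mv² gives v = √(2gh/(1+k)) = √(2 × 10 × 4.7 / 1.667) = 7.51 m/s.
The angular speed follows from ω = v/R = 7.51/0.14 ≈ 53.6 rad/s.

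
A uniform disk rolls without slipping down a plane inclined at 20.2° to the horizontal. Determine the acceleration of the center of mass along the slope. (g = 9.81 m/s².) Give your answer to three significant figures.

a ≈ 2.26 m/s²

For this body I = (1/2)MR², i.e. k = I/(MR²) = 0.5.
Translational: Mg sinθ − f = Ma. Rotational about the CM: fR = Iα = kMRa, so f = kMa.
Eliminating f: Mg sinθ = (1+k)Ma, so a = g sinθ/(1+k) = 9.81 × sin20.2° / 1.5 ≈ 2.26 m/s².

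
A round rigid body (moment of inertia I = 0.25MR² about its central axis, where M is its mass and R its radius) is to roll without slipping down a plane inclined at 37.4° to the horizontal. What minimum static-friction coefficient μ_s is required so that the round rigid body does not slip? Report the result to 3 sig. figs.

μ_min ≈ 0.153

Here I = 0.25MR², so the shape factor k = I/(MR²) = 0.25.
Along the incline Mg sinθ − f = Ma, and torque about the center fR = Iα = kMR²(a/R) gives f = kMa.
These give a = g sinθ/(1+k) and the required friction f = kMg sinθ/(1+k).
With N = Mg cosθ, the no-slip condition f ≤ μN gives μ_min = f/N = k tanθ/(1+k).
μ_min = 0.25 × tan37.4° / 1.25 ≈ 0.153.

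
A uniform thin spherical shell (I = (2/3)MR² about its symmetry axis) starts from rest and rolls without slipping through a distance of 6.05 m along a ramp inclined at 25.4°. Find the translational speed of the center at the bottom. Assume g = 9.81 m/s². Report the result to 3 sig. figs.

v ≈ 5.53 m/s

The moment of inertia is (2/3)MR², giving k ≡ I/(MR²) = 2/3.
Since it rolls without slipping, ω = v/R and KE = ½Mv² + ½Iω² = ½(1+k)Mv² = (5/6)Mv².
The vertical drop is h = L sinθ = 6.05 × sin25.4° = 2.595 m.
Setting Mgh = (5/6)Mv² gives v = √(2gh/(1+k)) = √(2·9.81·2.595/1.667) ≈ 5.53 m/s.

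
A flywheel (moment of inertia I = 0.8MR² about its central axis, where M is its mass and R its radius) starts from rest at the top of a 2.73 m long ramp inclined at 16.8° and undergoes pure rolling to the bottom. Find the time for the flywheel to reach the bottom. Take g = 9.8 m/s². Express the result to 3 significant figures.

For this body I = 0.8MR², i.e. k = I/(MR²) = 0.8.
Newton's second law down the slope: Mg sinθ − f = Ma. The torque equation fR = Iα (with α = a/R) gives f = kMa.
Hence a = g sinθ/(1+k) = 9.8×sin16.8°/1.8 = 1.574 m/s².
Starting from rest, L = ½at², so t = √(2L/a) = √(2×2.73/1.574) ≈ 1.86 s.

t ≈ 1.86 s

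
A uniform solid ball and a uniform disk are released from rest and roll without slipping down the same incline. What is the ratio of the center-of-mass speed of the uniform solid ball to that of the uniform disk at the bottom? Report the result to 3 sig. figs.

Each satisfies Mgh = ½(1+k)Mv² with k = I/(MR²), so v ∝ 1/√(1+k).
For the uniform solid ball k = 0.4; for the uniform disk k = 0.5.
v₁/v₂ = √((1+k₂)/(1+k₁)) = √(1.5/1.4) ≈ 1.04.

v_ratio ≈ 1.04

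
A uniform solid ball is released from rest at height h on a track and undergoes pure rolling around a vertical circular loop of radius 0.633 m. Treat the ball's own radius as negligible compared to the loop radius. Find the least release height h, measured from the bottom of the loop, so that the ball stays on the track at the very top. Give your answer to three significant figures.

h_min ≈ 1.71 m

For this body I = (2/5)MR², i.e. k = I/(MR²) = 0.4.
At the top of the loop, the minimum-contact condition is Mg = Mv_top²/r, so v_top² = gr.
With ω = v/R, the kinetic energy at speed v is ½(1+k)Mv² = (7/10)Mv².
Energy conservation from release (height h) to the top (height 2r): Mgh = Mg(2r) + (7/10)M·gr.
Thus h_min = 2r + (1+k)r/2 = r(2 + 1.4/2) = 0.633 × 2.7 ≈ 1.71 m.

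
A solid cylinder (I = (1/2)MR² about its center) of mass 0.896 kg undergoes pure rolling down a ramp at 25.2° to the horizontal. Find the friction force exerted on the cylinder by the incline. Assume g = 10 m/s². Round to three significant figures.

f ≈ 1.27 N

With I = (1/2)MR², the ratio k = I/(MR²) is 0.5.
Translational: Mg sinθ − f = Ma. Rotational about the CM: fR = Iα = kMRa, so f = kMa.
Combining, a = g sinθ/(1+k) and f = kMa = kMg sinθ/(1+k).
f = 0.5 × 0.896 × 10 × sin25.2° / 1.5 ≈ 1.27 N.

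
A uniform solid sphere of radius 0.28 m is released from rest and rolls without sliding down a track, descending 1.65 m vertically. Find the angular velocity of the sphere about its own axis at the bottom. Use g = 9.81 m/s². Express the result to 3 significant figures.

ω ≈ 17.2 rad/s

The moment of inertia is (2/5)MR², giving k ≡ I/(MR²) = 0.4.
The rolling condition ω = v/R makes the rotational term ½I(v/R)² = ½kMv², so KE_total = ½(1+k)Mv² = (7/10)Mv².
Energy conservation Mgh = ½(1+k)Mv² gives v = √(2gh/(1+k)) = √(2 × 9.81 × 1.65 / 1.4) = 4.809 m/s.
Then ω = v/R = 4.809 / 0.28 ≈ 17.2 rad/s.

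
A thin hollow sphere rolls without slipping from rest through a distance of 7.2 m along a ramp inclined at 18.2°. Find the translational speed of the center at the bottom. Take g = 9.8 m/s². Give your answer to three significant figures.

With I = (2/3)MR², the ratio k = I/(MR²) is 2/3.
The rolling condition ω = v/R makes the rotational term ½I(v/R)² = ½kMv², so KE_total = ½(1+k)Mv² = (5/6)Mv².
The vertical drop is h = L sinθ = 7.2 × sin18.2° = 2.249 m.
Setting Mgh = (5/6)Mv² gives v = √(2gh/(1+k)) = √(2·9.8·2.249/1.667) ≈ 5.14 m/s.

v ≈ 5.14 m/s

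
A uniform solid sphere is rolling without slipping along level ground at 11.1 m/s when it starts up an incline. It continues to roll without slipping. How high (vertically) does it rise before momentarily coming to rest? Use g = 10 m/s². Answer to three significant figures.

For this body I = (2/5)MR², i.e. k = I/(MR²) = 0.4.
Rolling without slipping gives ω = v/R, so the total kinetic energy is ½Mv² + ½Iω² = ½(1+k)Mv² = (7/10)Mv².
At the top the kinetic energy is zero, so (7/10)Mv₀² = Mgh.
Thus h = (1+k)v₀²/(2g) = 1.4 × 11.1² / (2 × 10) ≈ 8.62 m.

h ≈ 8.62 m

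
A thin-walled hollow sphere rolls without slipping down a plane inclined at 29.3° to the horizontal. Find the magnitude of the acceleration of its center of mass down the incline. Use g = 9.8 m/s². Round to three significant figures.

The moment of inertia is (2/3)MR², giving k ≡ I/(MR²) = 2/3.
Translational: Mg sinθ − f = Ma. Rotational about the CM: fR = Iα = kMRa, so f = kMa.
Eliminating f: Mg sinθ = (1+k)Ma, so a = g sinθ/(1+k) = 9.8 × sin29.3° / 1.667 ≈ 2.88 m/s².

a ≈ 2.88 m/s²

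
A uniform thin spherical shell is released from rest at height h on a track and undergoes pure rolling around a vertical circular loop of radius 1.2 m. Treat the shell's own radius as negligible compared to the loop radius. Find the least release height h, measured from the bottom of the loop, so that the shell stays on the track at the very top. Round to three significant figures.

h_min ≈ 3.40 m

The moment of inertia is (2/3)MR², giving k ≡ I/(MR²) = 2/3.
At the top, contact is just lost when gravity alone supplies the centripetal force: Mg = Mv_top²/r, i.e. v_top² = gr.
With ω = v/R, the kinetic energy at speed v is ½(1+k)Mv² = (5/6)Mv².
Energy conservation from release (height h) to the top (height 2r): Mgh = Mg(2r) + (5/6)M·gr.
Thus h_min = 2r + (1+k)r/2 = r(2 + 1.667/2) = 1.2 × 2.833 ≈ 3.40 m.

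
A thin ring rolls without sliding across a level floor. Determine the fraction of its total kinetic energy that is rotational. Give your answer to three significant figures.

fraction ≈ 0.500

The moment of inertia is MR², giving k ≡ I/(MR²) = 1.
With ω = v/R, KE_trans = ½Mv² and KE_rot = ½Iω² = ½kMv², so KE_total = ½(1+k)Mv².
The rotational fraction is therefore k/(1+k) = 1/2 ≈ 0.500.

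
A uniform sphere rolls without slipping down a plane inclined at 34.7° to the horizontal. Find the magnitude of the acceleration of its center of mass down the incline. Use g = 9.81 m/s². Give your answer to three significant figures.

The moment of inertia is (2/5)MR², giving k ≡ I/(MR²) = 0.4.
Along the incline Mg sinθ − f = Ma, and torque about the center fR = Iα = kMR²(a/R) gives f = kMa.
Eliminating f: Mg sinθ = (1+k)Ma, so a = g sinθ/(1+k) = 9.81 × sin34.7° / 1.4 ≈ 3.99 m/s².

a ≈ 3.99 m/s²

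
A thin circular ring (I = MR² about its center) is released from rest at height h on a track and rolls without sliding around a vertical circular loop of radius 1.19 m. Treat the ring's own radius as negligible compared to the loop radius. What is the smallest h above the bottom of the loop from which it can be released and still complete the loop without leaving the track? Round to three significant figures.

h_min ≈ 3.57 m

Here I = MR², so the shape factor k = I/(MR²) = 1.
At the top, contact is just lost when gravity alone supplies the centripetal force: Mg = Mv_top²/r, i.e. v_top² = gr.
With ω = v/R, the kinetic energy at speed v is ½(1+k)Mv² = Mv².
Energy conservation from release (height h) to the top (height 2r): Mgh = Mg(2r) + M·gr.
Thus h_min = 2r + (1+k)r/2 = r(2 + 2/2) = 1.19 × 3 ≈ 3.57 m.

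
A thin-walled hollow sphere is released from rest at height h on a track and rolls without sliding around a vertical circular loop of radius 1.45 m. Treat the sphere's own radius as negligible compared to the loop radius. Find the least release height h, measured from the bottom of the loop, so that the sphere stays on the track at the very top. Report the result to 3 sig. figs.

For this body I = (2/3)MR², i.e. k = I/(MR²) = 2/3.
At the top, contact is just lost when gravity alone supplies the centripetal force: Mg = Mv_top²/r, i.e. v_top² = gr.
With ω = v/R, the kinetic energy at speed v is ½(1+k)Mv² = (5/6)Mv².
Energy conservation from release (height h) to the top (height 2r): Mgh = Mg(2r) + (5/6)M·gr.
Thus h_min = 2r + (1+k)r/2 = r(2 + 1.667/2) = 1.45 × 2.833 ≈ 4.11 m.

h_min ≈ 4.11 m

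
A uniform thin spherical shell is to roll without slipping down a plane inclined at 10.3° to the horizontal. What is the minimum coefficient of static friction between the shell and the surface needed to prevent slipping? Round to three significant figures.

With I = (2/3)MR², the ratio k = I/(MR²) is 2/3.
Newton's second law down the slope: Mg sinθ − f = Ma. The torque equation fR = Iα (with α = a/R) gives f = kMa.
These give a = g sinθ/(1+k) and the required friction f = kMg sinθ/(1+k).
The normal force is N = Mg cosθ, so μ_min = f/N = k tanθ/(1+k).
μ_min = (2/3) × tan10.3° / 1.667 ≈ 0.0727.

μ_min ≈ 0.0727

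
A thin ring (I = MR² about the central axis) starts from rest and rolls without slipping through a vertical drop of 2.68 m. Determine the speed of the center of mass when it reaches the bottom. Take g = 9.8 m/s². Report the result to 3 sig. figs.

v ≈ 5.12 m/s

With I = MR², the ratio k = I/(MR²) is 1.
Rolling without slipping gives ω = v/R, so the total kinetic energy is ½Mv² + ½Iω² = ½(1+k)Mv² = Mv².
Setting Mgh = Mv² gives v = √(2gh/(1+k)) = √(2·9.8·2.68/2) ≈ 5.12 m/s.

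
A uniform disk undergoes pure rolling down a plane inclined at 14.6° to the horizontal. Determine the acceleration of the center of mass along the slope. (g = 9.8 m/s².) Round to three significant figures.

a ≈ 1.65 m/s²

The moment of inertia is (1/2)MR², giving k ≡ I/(MR²) = 0.5.
Newton's second law down the slope: Mg sinθ − f = Ma. The torque equation fR = Iα (with α = a/R) gives f = kMa.
Eliminating f: Mg sinθ = (1+k)Ma, so a = g sinθ/(1+k) = 9.8 × sin14.6° / 1.5 ≈ 1.65 m/s².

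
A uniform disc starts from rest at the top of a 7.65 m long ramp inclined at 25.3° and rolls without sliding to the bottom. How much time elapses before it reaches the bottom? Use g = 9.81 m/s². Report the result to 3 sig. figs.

t ≈ 2.34 s

For this body I = (1/2)MR², i.e. k = I/(MR²) = 0.5.
Translational: Mg sinθ − f = Ma. Rotational about the CM: fR = Iα = kMRa, so f = kMa.
Hence a = g sinθ/(1+k) = 9.81×sin25.3°/1.5 = 2.795 m/s².
With constant a from rest, t = √(2L/a) = √(2·7.65/2.795) ≈ 2.34 s.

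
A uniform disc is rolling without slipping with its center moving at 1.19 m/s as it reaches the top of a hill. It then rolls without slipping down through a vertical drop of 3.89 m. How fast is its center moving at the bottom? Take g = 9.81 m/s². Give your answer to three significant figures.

v ≈ 7.23 m/s

The moment of inertia is (1/2)MR², giving k ≡ I/(MR²) = 0.5.
The rolling condition ω = v/R makes the rotational term ½I(v/R)² = ½kMv², so KE_total = ½(1+k)Mv² = (3/4)Mv².
Energy conservation: (3/4)Mv₀² + Mgh = (3/4)Mv², so v² = v₀² + 2gh/(1+k).
v = √(1.19² + 2×9.81×3.89/1.5) = √52.3 ≈ 7.23 m/s.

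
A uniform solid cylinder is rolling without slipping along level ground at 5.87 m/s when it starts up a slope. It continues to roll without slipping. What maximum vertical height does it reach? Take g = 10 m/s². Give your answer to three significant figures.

With I = (1/2)MR², the ratio k = I/(MR²) is 0.5.
Since it rolls without slipping, ω = v/R and KE = ½Mv² + ½Iω² = ½(1+k)Mv² = (3/4)Mv².
All of this converts to potential energy at the highest point: (3/4)Mv₀² = Mgh.
Thus h = (1+k)v₀²/(2g) = 1.5 × 5.87² / (2 × 10) ≈ 2.58 m.

h ≈ 2.58 m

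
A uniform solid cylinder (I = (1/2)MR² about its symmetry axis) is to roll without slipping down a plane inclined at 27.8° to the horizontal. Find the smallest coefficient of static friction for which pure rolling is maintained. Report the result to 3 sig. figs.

μ_min ≈ 0.176

Here I = (1/2)MR², so the shape factor k = I/(MR²) = 0.5.
Newton's second law down the slope: Mg sinθ − f = Ma. The torque equation fR = Iα (with α = a/R) gives f = kMa.
These give a = g sinθ/(1+k) and the required friction f = kMg sinθ/(1+k).
With N = Mg cosθ, the no-slip condition f ≤ μN gives μ_min = f/N = k tanθ/(1+k).
μ_min = 0.5 × tan27.8° / 1.5 ≈ 0.176.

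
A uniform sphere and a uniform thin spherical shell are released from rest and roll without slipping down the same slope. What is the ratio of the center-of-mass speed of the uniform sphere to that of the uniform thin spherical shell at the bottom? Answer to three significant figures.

v_ratio ≈ 1.09

Each satisfies Mgh = ½(1+k)Mv² with k = I/(MR²), so v ∝ 1/√(1+k).
For the uniform sphere k = 0.4; for the uniform thin spherical shell k = 2/3.
v₁/v₂ = √((1+k₂)/(1+k₁)) = √(1.667/1.4) ≈ 1.09.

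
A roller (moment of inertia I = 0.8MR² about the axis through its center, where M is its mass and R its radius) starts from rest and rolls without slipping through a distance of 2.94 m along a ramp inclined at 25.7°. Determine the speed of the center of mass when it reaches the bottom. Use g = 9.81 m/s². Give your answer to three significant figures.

v ≈ 3.73 m/s

With I = 0.8MR², the ratio k = I/(MR²) is 0.8.
The rolling condition ω = v/R makes the rotational term ½I(v/R)² = ½kMv², so KE_total = ½(1+k)Mv² = (9/10)Mv².
The vertical drop is h = L sinθ = 2.94 × sin25.7° = 1.275 m.
Energy conservation: Mgh = (9/10)Mv², so v = √(2gh/(1+k)) = √(2 × 9.81 × 1.275 / 1.8) ≈ 3.73 m/s.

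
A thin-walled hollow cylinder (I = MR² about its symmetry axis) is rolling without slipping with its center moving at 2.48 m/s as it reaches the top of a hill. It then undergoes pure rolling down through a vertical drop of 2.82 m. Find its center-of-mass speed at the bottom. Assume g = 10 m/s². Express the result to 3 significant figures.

v ≈ 5.86 m/s

Here I = MR², so the shape factor k = I/(MR²) = 1.
Pure rolling means v = ωR; then KE = ½Mv² + ½I(v/R)² = ½(1+k)Mv² = Mv².
Conserving energy between top and bottom: Mv² = Mv₀² + Mgh, hence v² = v₀² + 2gh/(1+k).
v = √(2.48² + 2×10×2.82/2) = √34.35 ≈ 5.86 m/s.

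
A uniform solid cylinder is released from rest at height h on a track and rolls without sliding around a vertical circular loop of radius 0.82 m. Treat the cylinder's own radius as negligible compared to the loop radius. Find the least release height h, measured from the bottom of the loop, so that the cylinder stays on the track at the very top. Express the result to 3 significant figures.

h_min ≈ 2.26 m

For this body I = (1/2)MR², i.e. k = I/(MR²) = 0.5.
At the top of the loop, the minimum-contact condition is Mg = Mv_top²/r, so v_top² = gr.
With ω = v/R, the kinetic energy at speed v is ½(1+k)Mv² = (3/4)Mv².
Energy conservation from release (height h) to the top (height 2r): Mgh = Mg(2r) + (3/4)M·gr.
Thus h_min = 2r + (1+k)r/2 = r(2 + 1.5/2) = 0.82 × 2.75 ≈ 2.26 m.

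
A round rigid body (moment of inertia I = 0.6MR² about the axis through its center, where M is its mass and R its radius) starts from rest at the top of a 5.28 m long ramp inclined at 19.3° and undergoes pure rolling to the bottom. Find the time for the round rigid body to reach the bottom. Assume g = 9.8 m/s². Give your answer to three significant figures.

The moment of inertia is 0.6MR², giving k ≡ I/(MR²) = 0.6.
Along the incline Mg sinθ − f = Ma, and torque about the center fR = Iα = kMR²(a/R) gives f = kMa.
Hence a = g sinθ/(1+k) = 9.8×sin19.3°/1.6 = 2.024 m/s².
With constant a from rest, t = √(2L/a) = √(2·5.28/2.024) ≈ 2.28 s.

t ≈ 2.28 s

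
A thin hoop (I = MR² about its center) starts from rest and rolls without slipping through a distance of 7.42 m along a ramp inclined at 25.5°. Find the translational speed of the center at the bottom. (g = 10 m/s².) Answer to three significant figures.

With I = MR², the ratio k = I/(MR²) is 1.
The rolling condition ω = v/R makes the rotational term ½I(v/R)² = ½kMv², so KE_total = ½(1+k)Mv² = Mv².
The vertical drop is h = L sinθ = 7.42 × sin25.5° = 3.194 m.
Setting Mgh = Mv² gives v = √(2gh/(1+k)) = √(2·10·3.194/2) ≈ 5.65 m/s.

v ≈ 5.65 m/s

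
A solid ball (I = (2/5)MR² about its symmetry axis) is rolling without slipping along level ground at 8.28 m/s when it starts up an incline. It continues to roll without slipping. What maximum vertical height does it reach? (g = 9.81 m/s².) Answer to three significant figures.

h ≈ 4.89 m

With I = (2/5)MR², the ratio k = I/(MR²) is 0.4.
Rolling without slipping gives ω = v/R, so the total kinetic energy is ½Mv² + ½Iω² = ½(1+k)Mv² = (7/10)Mv².
All of this converts to potential energy at the highest point: (7/10)Mv₀² = Mgh.
Thus h = (1+k)v₀²/(2g) = 1.4 × 8.28² / (2 × 9.81) ≈ 4.89 m.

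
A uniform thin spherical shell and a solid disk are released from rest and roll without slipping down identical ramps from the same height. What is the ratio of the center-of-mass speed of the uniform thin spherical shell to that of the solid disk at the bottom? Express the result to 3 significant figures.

v_ratio ≈ 0.949

Each satisfies Mgh = ½(1+k)Mv² with k = I/(MR²), so v ∝ 1/√(1+k).
For the uniform thin spherical shell k = 2/3; for the solid disk k = 0.5.
v₁/v₂ = √((1+k₂)/(1+k₁)) = √(1.5/1.667) ≈ 0.949.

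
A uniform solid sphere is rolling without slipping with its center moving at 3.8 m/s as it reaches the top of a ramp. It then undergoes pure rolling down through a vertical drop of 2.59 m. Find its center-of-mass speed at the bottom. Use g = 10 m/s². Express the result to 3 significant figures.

v ≈ 7.17 m/s

Here I = (2/5)MR², so the shape factor k = I/(MR²) = 0.4.
Since it rolls without slipping, ω = v/R and KE = ½Mv² + ½Iω² = ½(1+k)Mv² = (7/10)Mv².
Conserving energy between top and bottom: (7/10)Mv² = (7/10)Mv₀² + Mgh, hence v² = v₀² + 2gh/(1+k).
v = √(3.8² + 2×10×2.59/1.4) = √51.44 ≈ 7.17 m/s.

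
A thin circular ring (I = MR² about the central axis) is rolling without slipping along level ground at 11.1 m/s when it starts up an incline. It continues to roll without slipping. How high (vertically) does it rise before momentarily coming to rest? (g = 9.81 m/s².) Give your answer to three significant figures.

Here I = MR², so the shape factor k = I/(MR²) = 1.
Since it rolls without slipping, ω = v/R and KE = ½Mv² + ½Iω² = ½(1+k)Mv² = Mv².
All of this converts to potential energy at the highest point: Mv₀² = Mgh.
Thus h = (1+k)v₀²/(2g) = 2 × 11.1² / (2 × 9.81) ≈ 12.6 m.

h ≈ 12.6 m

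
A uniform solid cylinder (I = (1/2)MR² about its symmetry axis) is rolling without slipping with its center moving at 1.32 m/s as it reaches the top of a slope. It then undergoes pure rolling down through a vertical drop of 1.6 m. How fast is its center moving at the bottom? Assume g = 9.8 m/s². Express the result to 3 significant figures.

With I = (1/2)MR², the ratio k = I/(MR²) is 0.5.
The rolling condition ω = v/R makes the rotational term ½I(v/R)² = ½kMv², so KE_total = ½(1+k)Mv² = (3/4)Mv².
Conserving energy between top and bottom: (3/4)Mv² = (3/4)Mv₀² + Mgh, hence v² = v₀² + 2gh/(1+k).
v = √(1.32² + 2×9.8×1.6/1.5) = √22.65 ≈ 4.76 m/s.

v ≈ 4.76 m/s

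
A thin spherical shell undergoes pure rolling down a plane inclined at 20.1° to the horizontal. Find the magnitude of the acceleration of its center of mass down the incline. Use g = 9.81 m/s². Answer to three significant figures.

a ≈ 2.02 m/s²

With I = (2/3)MR², the ratio k = I/(MR²) is 2/3.
Along the incline Mg sinθ − f = Ma, and torque about the center fR = Iα = kMR²(a/R) gives f = kMa.
Eliminating f: Mg sinθ = (1+k)Ma, so a = g sinθ/(1+k) = 9.81 × sin20.1° / 1.667 ≈ 2.02 m/s².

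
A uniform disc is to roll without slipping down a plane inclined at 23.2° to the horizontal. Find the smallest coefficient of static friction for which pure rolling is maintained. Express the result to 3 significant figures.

The moment of inertia is (1/2)MR², giving k ≡ I/(MR²) = 0.5.
Along the incline Mg sinθ − f = Ma, and torque about the center fR = Iα = kMR²(a/R) gives f = kMa.
These give a = g sinθ/(1+k) and the required friction f = kMg sinθ/(1+k).
The normal force is N = Mg cosθ, so μ_min = f/N = k tanθ/(1+k).
μ_min = 0.5 × tan23.2° / 1.5 ≈ 0.143.

μ_min ≈ 0.143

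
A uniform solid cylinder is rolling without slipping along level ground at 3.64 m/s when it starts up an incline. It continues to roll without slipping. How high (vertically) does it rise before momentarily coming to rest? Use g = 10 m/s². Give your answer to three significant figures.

Here I = (1/2)MR², so the shape factor k = I/(MR²) = 0.5.
Since it rolls without slipping, ω = v/R and KE = ½Mv² + ½Iω² = ½(1+k)Mv² = (3/4)Mv².
At the top the kinetic energy is zero, so (3/4)Mv₀² = Mgh.
Thus h = (1+k)v₀²/(2g) = 1.5 × 3.64² / (2 × 10) ≈ 0.994 m.

h ≈ 0.994 m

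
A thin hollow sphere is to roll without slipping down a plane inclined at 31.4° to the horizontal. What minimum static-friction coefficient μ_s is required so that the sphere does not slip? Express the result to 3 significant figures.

μ_min ≈ 0.244

For this body I = (2/3)MR², i.e. k = I/(MR²) = 2/3.
Along the incline Mg sinθ − f = Ma, and torque about the center fR = Iα = kMR²(a/R) gives f = kMa.
These give a = g sinθ/(1+k) and the required friction f = kMg sinθ/(1+k).
The normal force is N = Mg cosθ, so μ_min = f/N = k tanθ/(1+k).
μ_min = (2/3) × tan31.4° / 1.667 ≈ 0.244.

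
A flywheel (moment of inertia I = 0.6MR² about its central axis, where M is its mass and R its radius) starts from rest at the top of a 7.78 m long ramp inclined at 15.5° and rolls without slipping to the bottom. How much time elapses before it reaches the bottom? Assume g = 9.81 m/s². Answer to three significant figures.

Here I = 0.6MR², so the shape factor k = I/(MR²) = 0.6.
Translational: Mg sinθ − f = Ma. Rotational about the CM: fR = Iα = kMRa, so f = kMa.
Hence a = g sinθ/(1+k) = 9.81×sin15.5°/1.6 = 1.639 m/s².
Starting from rest, L = ½at², so t = √(2L/a) = √(2×7.78/1.639) ≈ 3.08 s.

t ≈ 3.08 s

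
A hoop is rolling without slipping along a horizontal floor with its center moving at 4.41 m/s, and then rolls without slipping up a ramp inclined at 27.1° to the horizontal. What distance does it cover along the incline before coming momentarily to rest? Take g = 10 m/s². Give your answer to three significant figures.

Here I = MR², so the shape factor k = I/(MR²) = 1.
Rolling without slipping gives ω = v/R, so the total kinetic energy is ½Mv² + ½Iω² = ½(1+k)Mv² = Mv².
Setting this equal to Mgh gives the vertical rise h = (1+k)v₀²/(2g) = 2×4.41²/(2×10) = 1.945 m.
The distance along the slope is d = h/sinθ = 1.945/sin27.1° ≈ 4.27 m.

d ≈ 4.27 m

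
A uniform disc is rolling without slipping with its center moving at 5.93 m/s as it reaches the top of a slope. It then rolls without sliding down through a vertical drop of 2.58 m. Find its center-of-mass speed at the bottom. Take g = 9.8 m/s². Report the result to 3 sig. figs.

With I = (1/2)MR², the ratio k = I/(MR²) is 0.5.
The rolling condition ω = v/R makes the rotational term ½I(v/R)² = ½kMv², so KE_total = ½(1+k)Mv² = (3/4)Mv².
Energy conservation: (3/4)Mv₀² + Mgh = (3/4)Mv², so v² = v₀² + 2gh/(1+k).
v = √(5.93² + 2×9.8×2.58/1.5) = √68.88 ≈ 8.30 m/s.

v ≈ 8.30 m/s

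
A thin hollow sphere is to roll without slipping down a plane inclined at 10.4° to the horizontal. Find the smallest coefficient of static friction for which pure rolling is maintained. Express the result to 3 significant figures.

Here I = (2/3)MR², so the shape factor k = I/(MR²) = 2/3.
Translational: Mg sinθ − f = Ma. Rotational about the CM: fR = Iα = kMRa, so f = kMa.
These give a = g sinθ/(1+k) and the required friction f = kMg sinθ/(1+k).
The normal force is N = Mg cosθ, so μ_min = f/N = k tanθ/(1+k).
μ_min = (2/3) × tan10.4° / 1.667 ≈ 0.0734.

μ_min ≈ 0.0734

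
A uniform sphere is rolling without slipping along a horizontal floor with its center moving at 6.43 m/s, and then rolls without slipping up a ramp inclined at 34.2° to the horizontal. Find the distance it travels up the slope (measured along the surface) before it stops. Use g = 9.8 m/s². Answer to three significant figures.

d ≈ 5.25 m

The moment of inertia is (2/5)MR², giving k ≡ I/(MR²) = 0.4.
Pure rolling means v = ωR; then KE = ½Mv² + ½I(v/R)² = ½(1+k)Mv² = (7/10)Mv².
Setting this equal to Mgh gives the vertical rise h = (1+k)v₀²/(2g) = 1.4×6.43²/(2×9.8) = 2.953 m.
Along the incline, d = h/sinθ = 2.953/sin34.2° ≈ 5.25 m.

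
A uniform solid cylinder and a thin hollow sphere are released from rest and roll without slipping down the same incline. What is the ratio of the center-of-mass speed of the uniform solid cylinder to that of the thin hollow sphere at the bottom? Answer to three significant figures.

v_ratio ≈ 1.05

Each satisfies Mgh = ½(1+k)Mv² with k = I/(MR²), so v ∝ 1/√(1+k).
For the uniform solid cylinder k = 0.5; for the thin hollow sphere k = 2/3.
v₁/v₂ = √((1+k₂)/(1+k₁)) = √(1.667/1.5) ≈ 1.05.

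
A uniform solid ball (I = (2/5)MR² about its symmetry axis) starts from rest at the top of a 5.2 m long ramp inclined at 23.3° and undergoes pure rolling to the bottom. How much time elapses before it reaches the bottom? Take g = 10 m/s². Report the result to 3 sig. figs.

With I = (2/5)MR², the ratio k = I/(MR²) is 0.4.
Translational: Mg sinθ − f = Ma. Rotational about the CM: fR = Iα = kMRa, so f = kMa.
Hence a = g sinθ/(1+k) = 10×sin23.3°/1.4 = 2.825 m/s².
Starting from rest, L = ½at², so t = √(2L/a) = √(2×5.2/2.825) ≈ 1.92 s.

t ≈ 1.92 s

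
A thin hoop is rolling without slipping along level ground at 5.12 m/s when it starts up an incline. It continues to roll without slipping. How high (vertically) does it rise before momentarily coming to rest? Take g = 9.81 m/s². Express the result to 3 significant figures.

h ≈ 2.67 m

For this body I = MR², i.e. k = I/(MR²) = 1.
Rolling without slipping gives ω = v/R, so the total kinetic energy is ½Mv² + ½Iω² = ½(1+k)Mv² = Mv².
At the top the kinetic energy is zero, so Mv₀² = Mgh.
Thus h = (1+k)v₀²/(2g) = 2 × 5.12² / (2 × 9.81) ≈ 2.67 m.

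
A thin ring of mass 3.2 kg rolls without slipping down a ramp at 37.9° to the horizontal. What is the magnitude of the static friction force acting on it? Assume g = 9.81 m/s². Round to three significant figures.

f ≈ 9.64 N

For this body I = MR², i.e. k = I/(MR²) = 1.
Along the incline Mg sinθ − f = Ma, and torque about the center fR = Iα = kMR²(a/R) gives f = kMa.
Combining, a = g sinθ/(1+k) and f = kMa = kMg sinθ/(1+k).
f = 1 × 3.2 × 9.81 × sin37.9° / 2 ≈ 9.64 N.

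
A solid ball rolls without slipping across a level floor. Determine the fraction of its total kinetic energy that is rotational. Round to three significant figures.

Here I = (2/5)MR², so the shape factor k = I/(MR²) = 0.4.
With ω = v/R, KE_trans = ½Mv² and KE_rot = ½Iω² = ½kMv², so KE_total = ½(1+k)Mv².
The rotational fraction is therefore k/(1+k) = 0.4/1.4 ≈ 0.286.

fraction ≈ 0.286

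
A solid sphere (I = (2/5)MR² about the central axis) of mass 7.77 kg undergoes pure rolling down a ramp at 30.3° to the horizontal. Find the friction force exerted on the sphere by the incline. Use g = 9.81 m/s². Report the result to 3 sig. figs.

For this body I = (2/5)MR², i.e. k = I/(MR²) = 0.4.
Newton's second law down the slope: Mg sinθ − f = Ma. The torque equation fR = Iα (with α = a/R) gives f = kMa.
Combining, a = g sinθ/(1+k) and f = kMa = kMg sinθ/(1+k).
f = 0.4 × 7.77 × 9.81 × sin30.3° / 1.4 ≈ 11.0 N.

f ≈ 11.0 N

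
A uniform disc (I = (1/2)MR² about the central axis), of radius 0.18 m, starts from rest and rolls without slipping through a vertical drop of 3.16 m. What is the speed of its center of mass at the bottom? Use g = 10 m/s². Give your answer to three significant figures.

v ≈ 6.49 m/s

For this body I = (1/2)MR², i.e. k = I/(MR²) = 0.5.
Since it rolls without slipping, ω = v/R and KE = ½Mv² + ½Iω² = ½(1+k)Mv² = (3/4)Mv².
Energy conservation: Mgh = (3/4)Mv², so v = √(2gh/(1+k)) = √(2 × 10 × 3.16 / 1.5) ≈ 6.49 m/s.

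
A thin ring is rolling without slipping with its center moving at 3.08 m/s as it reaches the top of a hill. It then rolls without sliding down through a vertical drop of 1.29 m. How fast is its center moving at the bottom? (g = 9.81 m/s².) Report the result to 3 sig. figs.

v ≈ 4.71 m/s

The moment of inertia is MR², giving k ≡ I/(MR²) = 1.
Since it rolls without slipping, ω = v/R and KE = ½Mv² + ½Iω² = ½(1+k)Mv² = Mv².
Conserving energy between top and bottom: Mv² = Mv₀² + Mgh, hence v² = v₀² + 2gh/(1+k).
v = √(3.08² + 2×9.81×1.29/2) = √22.14 ≈ 4.71 m/s.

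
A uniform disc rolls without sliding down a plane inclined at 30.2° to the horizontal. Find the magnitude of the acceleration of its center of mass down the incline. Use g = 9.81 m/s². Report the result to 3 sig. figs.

a ≈ 3.29 m/s²

Here I = (1/2)MR², so the shape factor k = I/(MR²) = 0.5.
Translational: Mg sinθ − f = Ma. Rotational about the CM: fR = Iα = kMRa, so f = kMa.
Eliminating f: Mg sinθ = (1+k)Ma, so a = g sinθ/(1+k) = 9.81 × sin30.2° / 1.5 ≈ 3.29 m/s².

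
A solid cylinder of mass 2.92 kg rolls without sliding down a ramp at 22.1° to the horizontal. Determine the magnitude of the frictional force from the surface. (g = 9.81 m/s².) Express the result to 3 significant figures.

f ≈ 3.59 N

With I = (1/2)MR², the ratio k = I/(MR²) is 0.5.
Translational: Mg sinθ − f = Ma. Rotational about the CM: fR = Iα = kMRa, so f = kMa.
Combining, a = g sinθ/(1+k) and f = kMa = kMg sinθ/(1+k).
f = 0.5 × 2.92 × 9.81 × sin22.1° / 1.5 ≈ 3.59 N.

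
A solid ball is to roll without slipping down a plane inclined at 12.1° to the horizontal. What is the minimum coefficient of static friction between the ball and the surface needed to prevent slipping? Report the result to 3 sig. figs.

μ_min ≈ 0.0613

The moment of inertia is (2/5)MR², giving k ≡ I/(MR²) = 0.4.
Along the incline Mg sinθ − f = Ma, and torque about the center fR = Iα = kMR²(a/R) gives f = kMa.
These give a = g sinθ/(1+k) and the required friction f = kMg sinθ/(1+k).
With N = Mg cosθ, the no-slip condition f ≤ μN gives μ_min = f/N = k tanθ/(1+k).
μ_min = 0.4 × tan12.1° / 1.4 ≈ 0.0613.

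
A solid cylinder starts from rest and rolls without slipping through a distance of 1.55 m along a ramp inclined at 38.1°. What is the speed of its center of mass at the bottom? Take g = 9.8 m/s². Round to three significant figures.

Here I = (1/2)MR², so the shape factor k = I/(MR²) = 0.5.
The rolling condition ω = v/R makes the rotational term ½I(v/R)² = ½kMv², so KE_total = ½(1+k)Mv² = (3/4)Mv².
The vertical drop is h = L sinθ = 1.55 × sin38.1° = 0.9564 m.
Setting Mgh = (3/4)Mv² gives v = √(2gh/(1+k)) = √(2·9.8·0.9564/1.5) ≈ 3.54 m/s.

v ≈ 3.54 m/s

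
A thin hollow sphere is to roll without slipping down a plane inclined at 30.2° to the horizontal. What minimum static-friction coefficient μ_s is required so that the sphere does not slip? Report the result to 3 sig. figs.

Here I = (2/3)MR², so the shape factor k = I/(MR²) = 2/3.
Translational: Mg sinθ − f = Ma. Rotational about the CM: fR = Iα = kMRa, so f = kMa.
These give a = g sinθ/(1+k) and the required friction f = kMg sinθ/(1+k).
The normal force is N = Mg cosθ, so μ_min = f/N = k tanθ/(1+k).
μ_min = (2/3) × tan30.2° / 1.667 ≈ 0.233.

μ_min ≈ 0.233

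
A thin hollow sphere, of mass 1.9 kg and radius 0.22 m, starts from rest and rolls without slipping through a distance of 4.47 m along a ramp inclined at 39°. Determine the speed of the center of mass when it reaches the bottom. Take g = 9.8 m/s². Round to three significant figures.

v ≈ 5.75 m/s

For this body I = (2/3)MR², i.e. k = I/(MR²) = 2/3.
The rolling condition ω = v/R makes the rotational term ½I(v/R)² = ½kMv², so KE_total = ½(1+k)Mv² = (5/6)Mv².
The vertical drop is h = L sinθ = 4.47 × sin39° = 2.813 m.
Setting Mgh = (5/6)Mv² gives v = √(2gh/(1+k)) = √(2·9.8·2.813/1.667) ≈ 5.75 m/s.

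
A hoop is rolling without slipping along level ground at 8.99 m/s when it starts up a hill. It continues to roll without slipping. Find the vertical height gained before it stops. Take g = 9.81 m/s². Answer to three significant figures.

The moment of inertia is MR², giving k ≡ I/(MR²) = 1.
The rolling condition ω = v/R makes the rotational term ½I(v/R)² = ½kMv², so KE_total = ½(1+k)Mv² = Mv².
All of this converts to potential energy at the highest point: Mv₀² = Mgh.
Thus h = (1+k)v₀²/(2g) = 2 × 8.99² / (2 × 9.81) ≈ 8.24 m.

h ≈ 8.24 m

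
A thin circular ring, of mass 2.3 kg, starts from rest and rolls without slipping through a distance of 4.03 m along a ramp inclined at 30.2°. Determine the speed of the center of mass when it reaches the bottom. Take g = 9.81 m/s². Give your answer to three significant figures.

v ≈ 4.46 m/s

With I = MR², the ratio k = I/(MR²) is 1.
The rolling condition ω = v/R makes the rotational term ½I(v/R)² = ½kMv², so KE_total = ½(1+k)Mv² = Mv².
The vertical drop is h = L sinθ = 4.03 × sin30.2° = 2.027 m.
Energy conservation: Mgh = Mv², so v = √(2gh/(1+k)) = √(2 × 9.81 × 2.027 / 2) ≈ 4.46 m/s.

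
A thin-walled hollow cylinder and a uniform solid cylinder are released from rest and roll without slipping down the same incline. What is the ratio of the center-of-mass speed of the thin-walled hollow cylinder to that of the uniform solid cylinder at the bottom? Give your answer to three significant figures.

Each satisfies Mgh = ½(1+k)Mv² with k = I/(MR²), so v ∝ 1/√(1+k).
For the thin-walled hollow cylinder k = 1; for the uniform solid cylinder k = 0.5.
v₁/v₂ = √((1+k₂)/(1+k₁)) = √(1.5/2) ≈ 0.866.

v_ratio ≈ 0.866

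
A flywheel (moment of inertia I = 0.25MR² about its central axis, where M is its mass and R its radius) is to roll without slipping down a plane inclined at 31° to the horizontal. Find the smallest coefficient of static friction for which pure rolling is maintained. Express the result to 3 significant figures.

μ_min ≈ 0.120

For this body I = 0.25MR², i.e. k = I/(MR²) = 0.25.
Translational: Mg sinθ − f = Ma. Rotational about the CM: fR = Iα = kMRa, so f = kMa.
These give a = g sinθ/(1+k) and the required friction f = kMg sinθ/(1+k).
The normal force is N = Mg cosθ, so μ_min = f/N = k tanθ/(1+k).
μ_min = 0.25 × tan31° / 1.25 ≈ 0.120.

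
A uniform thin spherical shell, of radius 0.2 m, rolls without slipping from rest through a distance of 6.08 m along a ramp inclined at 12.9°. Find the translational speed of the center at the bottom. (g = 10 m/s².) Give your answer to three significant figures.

With I = (2/3)MR², the ratio k = I/(MR²) is 2/3.
Pure rolling means v = ωR; then KE = ½Mv² + ½I(v/R)² = ½(1+k)Mv² = (5/6)Mv².
The vertical drop is h = L sinθ = 6.08 × sin12.9° = 1.357 m.
Setting Mgh = (5/6)Mv² gives v = √(2gh/(1+k)) = √(2·10·1.357/1.667) ≈ 4.04 m/s.

v ≈ 4.04 m/s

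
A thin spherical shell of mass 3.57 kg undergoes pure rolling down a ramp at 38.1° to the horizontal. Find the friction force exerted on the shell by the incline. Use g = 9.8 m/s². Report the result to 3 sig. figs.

f ≈ 8.64 N

The moment of inertia is (2/3)MR², giving k ≡ I/(MR²) = 2/3.
Along the incline Mg sinθ − f = Ma, and torque about the center fR = Iα = kMR²(a/R) gives f = kMa.
Combining, a = g sinθ/(1+k) and f = kMa = kMg sinθ/(1+k).
f = (2/3) × 3.57 × 9.8 × sin38.1° / 1.667 ≈ 8.64 N.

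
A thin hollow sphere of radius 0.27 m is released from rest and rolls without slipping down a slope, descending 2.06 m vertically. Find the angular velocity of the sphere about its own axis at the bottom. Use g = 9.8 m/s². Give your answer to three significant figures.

The moment of inertia is (2/3)MR², giving k ≡ I/(MR²) = 2/3.
Since it rolls without slipping, ω = v/R and KE = ½Mv² + ½Iω² = ½(1+k)Mv² = (5/6)Mv².
Energy conservation Mgh = ½(1+k)Mv² gives v = √(2gh/(1+k)) = √(2 × 9.8 × 2.06 / 1.667) = 4.922 m/s.
Then ω = v/R = 4.922 / 0.27 ≈ 18.2 rad/s.

ω ≈ 18.2 rad/s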